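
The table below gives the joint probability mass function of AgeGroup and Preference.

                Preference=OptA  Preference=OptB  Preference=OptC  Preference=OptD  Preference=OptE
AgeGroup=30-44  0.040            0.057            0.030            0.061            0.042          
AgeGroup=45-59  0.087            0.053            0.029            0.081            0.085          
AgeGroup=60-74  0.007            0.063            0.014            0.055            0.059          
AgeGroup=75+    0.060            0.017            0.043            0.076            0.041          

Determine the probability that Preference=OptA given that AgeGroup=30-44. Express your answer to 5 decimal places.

P(AgeGroup=30-44) = 0.040 + 0.057 + 0.030 + 0.061 + 0.042 = 0.230.
P(Preference=OptA | AgeGroup=30-44) = 0.040/0.230 = 0.17391.

0.17391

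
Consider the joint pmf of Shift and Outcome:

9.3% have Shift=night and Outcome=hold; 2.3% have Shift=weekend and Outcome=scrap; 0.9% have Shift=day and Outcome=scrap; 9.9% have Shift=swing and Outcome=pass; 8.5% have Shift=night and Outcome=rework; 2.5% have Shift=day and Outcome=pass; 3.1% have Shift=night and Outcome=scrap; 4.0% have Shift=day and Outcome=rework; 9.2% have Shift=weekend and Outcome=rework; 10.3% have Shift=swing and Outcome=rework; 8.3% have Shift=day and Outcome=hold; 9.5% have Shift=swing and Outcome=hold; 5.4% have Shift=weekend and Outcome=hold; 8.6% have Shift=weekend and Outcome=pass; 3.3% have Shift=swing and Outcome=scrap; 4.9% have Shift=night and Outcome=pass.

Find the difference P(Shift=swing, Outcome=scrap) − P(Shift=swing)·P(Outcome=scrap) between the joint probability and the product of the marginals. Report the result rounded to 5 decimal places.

P(Shift=swing) = 0.099 + 0.103 + 0.033 + 0.095 = 0.330.
P(Outcome=scrap) = 0.009 + 0.033 + 0.031 + 0.023 = 0.096.
P(Shift=swing, Outcome=scrap) − P(Shift=swing)P(Outcome=scrap) = 0.033 − 0.330×0.096 = 0.00132.

0.00132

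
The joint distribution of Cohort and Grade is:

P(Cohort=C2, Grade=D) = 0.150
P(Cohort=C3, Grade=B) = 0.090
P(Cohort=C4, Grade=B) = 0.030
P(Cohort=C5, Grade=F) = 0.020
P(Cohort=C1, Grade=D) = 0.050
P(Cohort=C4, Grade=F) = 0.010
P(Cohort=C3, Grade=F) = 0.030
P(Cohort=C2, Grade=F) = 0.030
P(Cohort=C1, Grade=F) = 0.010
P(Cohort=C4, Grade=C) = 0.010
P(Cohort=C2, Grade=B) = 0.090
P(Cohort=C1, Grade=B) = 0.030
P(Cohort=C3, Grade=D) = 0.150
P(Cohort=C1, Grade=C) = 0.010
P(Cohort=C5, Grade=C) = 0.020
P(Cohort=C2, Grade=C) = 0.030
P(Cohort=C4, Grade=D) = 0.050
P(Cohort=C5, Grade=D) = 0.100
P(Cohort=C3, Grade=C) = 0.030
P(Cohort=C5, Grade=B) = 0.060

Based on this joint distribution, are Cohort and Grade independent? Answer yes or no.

yes

Every cell satisfies P(Cohort,Grade) = P(Cohort)·P(Grade). For instance P(Cohort=C2) = 0.300, P(Grade=C) = 0.100, and 0.300×0.100 = 0.030 matches the joint entry. So Cohort and Grade are independent.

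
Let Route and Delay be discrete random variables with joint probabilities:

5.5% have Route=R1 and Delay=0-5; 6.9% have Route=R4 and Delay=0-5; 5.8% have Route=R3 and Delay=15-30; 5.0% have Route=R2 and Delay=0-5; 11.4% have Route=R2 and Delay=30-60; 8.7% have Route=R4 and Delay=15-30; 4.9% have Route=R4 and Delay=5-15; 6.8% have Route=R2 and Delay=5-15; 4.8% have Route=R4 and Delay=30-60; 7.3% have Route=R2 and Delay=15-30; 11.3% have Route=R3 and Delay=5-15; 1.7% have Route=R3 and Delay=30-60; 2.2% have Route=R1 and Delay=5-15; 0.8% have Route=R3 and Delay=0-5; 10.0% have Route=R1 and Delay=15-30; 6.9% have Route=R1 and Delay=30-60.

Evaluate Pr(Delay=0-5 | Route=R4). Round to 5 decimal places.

P(Route=R4) = 0.069 + 0.049 + 0.087 + 0.048 = 0.253.
P(Delay=0-5 | Route=R4) = 0.069/0.253 = 0.27273.

0.27273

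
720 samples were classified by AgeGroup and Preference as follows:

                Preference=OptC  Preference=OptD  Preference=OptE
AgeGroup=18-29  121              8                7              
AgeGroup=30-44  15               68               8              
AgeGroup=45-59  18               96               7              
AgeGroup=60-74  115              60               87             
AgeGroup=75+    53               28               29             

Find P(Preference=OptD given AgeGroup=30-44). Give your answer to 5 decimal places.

Total with AgeGroup=30-44: 15 + 68 + 8 = 91.
P(Preference=OptD | AgeGroup=30-44) = 68/91 = 0.74725.

0.74725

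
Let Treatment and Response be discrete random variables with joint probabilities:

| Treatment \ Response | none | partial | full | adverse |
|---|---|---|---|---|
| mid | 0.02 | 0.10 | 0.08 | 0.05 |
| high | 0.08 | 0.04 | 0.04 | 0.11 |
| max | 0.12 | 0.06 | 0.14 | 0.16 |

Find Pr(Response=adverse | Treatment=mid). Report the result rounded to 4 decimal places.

0.2000

P(Treatment=mid) = 0.02 + 0.10 + 0.08 + 0.05 = 0.25.
P(Response=adverse | Treatment=mid) = 0.05/0.25 = 0.2000.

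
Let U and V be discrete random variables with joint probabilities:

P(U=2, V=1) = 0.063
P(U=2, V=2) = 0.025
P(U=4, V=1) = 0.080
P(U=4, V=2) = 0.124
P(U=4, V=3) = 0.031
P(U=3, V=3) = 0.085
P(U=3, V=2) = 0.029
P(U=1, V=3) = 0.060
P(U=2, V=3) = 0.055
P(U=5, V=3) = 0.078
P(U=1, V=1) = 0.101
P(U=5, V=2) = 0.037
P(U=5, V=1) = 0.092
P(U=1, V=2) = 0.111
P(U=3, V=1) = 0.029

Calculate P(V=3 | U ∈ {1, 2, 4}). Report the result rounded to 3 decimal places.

P(U=1) = 0.101 + 0.111 + 0.060 = 0.272.
P(U=2) = 0.063 + 0.025 + 0.055 = 0.143.
P(U=4) = 0.080 + 0.124 + 0.031 = 0.235.
P(U ∈ {1, 2, 4}) = 0.272 + 0.143 + 0.235 = 0.650; P(V=3, U ∈ {1, 2, 4}) = 0.060 + 0.055 + 0.031 = 0.146.
P(V=3 | U ∈ {1, 2, 4}) = 0.146/0.650 = 0.225.

0.225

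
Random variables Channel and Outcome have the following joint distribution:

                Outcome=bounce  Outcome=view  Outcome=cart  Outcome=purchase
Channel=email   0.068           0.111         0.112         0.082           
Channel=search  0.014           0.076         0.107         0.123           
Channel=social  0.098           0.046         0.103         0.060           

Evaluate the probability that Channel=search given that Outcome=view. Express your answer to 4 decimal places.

P(Outcome=view) = 0.111 + 0.076 + 0.046 = 0.233.
P(Channel=search | Outcome=view) = 0.076/0.233 = 0.3262.

0.3262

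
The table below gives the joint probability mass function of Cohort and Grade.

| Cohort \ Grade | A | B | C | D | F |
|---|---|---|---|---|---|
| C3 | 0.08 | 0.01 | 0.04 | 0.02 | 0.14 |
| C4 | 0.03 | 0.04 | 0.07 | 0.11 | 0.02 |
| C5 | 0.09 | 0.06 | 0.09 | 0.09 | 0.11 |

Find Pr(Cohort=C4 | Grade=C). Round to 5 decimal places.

P(Grade=C) = 0.04 + 0.07 + 0.09 = 0.20.
P(Cohort=C4 | Grade=C) = 0.07/0.20 = 0.35000.

0.35000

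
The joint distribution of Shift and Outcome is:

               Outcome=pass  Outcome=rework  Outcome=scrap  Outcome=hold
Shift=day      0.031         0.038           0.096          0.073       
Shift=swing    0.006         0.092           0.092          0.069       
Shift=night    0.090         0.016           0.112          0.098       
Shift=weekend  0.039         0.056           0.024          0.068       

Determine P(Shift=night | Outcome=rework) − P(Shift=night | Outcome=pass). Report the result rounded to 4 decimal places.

P(Outcome=rework) = 0.038 + 0.092 + 0.016 + 0.056 = 0.202; P(Shift=night | Outcome=rework) = 0.016/0.202 = 0.07921.
P(Outcome=pass) = 0.031 + 0.006 + 0.090 + 0.039 = 0.166; P(Shift=night | Outcome=pass) = 0.090/0.166 = 0.54217.
Difference = -0.4630.

-0.4630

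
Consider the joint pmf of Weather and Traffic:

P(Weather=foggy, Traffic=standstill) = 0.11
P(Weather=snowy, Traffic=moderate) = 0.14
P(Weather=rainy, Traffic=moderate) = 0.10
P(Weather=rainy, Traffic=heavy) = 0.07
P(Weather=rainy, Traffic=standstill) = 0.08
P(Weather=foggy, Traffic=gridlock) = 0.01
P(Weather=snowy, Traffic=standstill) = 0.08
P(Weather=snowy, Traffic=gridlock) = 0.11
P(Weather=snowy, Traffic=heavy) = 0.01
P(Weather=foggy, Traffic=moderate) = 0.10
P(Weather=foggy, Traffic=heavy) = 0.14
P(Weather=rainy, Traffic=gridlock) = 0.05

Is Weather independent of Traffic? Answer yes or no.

no

P(Weather=snowy) = 0.34 and P(Traffic=heavy) = 0.22, so their product is 0.0748, but P(Weather=snowy, Traffic=heavy) = 0.01. Since these differ, Weather and Traffic are not independent.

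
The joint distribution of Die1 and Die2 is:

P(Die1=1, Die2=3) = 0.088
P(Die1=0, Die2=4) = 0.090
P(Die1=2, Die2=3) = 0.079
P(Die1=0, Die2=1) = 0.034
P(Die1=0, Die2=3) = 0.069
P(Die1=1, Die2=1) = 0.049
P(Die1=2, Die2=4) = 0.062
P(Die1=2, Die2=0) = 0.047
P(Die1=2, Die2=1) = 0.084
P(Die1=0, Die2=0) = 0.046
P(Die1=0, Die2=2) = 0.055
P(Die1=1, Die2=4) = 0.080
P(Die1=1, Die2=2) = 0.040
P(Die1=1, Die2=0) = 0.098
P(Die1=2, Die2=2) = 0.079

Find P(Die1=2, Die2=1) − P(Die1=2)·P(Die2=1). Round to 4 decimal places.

P(Die1=2) = 0.047 + 0.084 + 0.079 + 0.079 + 0.062 = 0.351.
P(Die2=1) = 0.034 + 0.049 + 0.084 = 0.167.
P(Die1=2, Die2=1) − P(Die1=2)P(Die2=1) = 0.084 − 0.351×0.167 = 0.0254.

0.0254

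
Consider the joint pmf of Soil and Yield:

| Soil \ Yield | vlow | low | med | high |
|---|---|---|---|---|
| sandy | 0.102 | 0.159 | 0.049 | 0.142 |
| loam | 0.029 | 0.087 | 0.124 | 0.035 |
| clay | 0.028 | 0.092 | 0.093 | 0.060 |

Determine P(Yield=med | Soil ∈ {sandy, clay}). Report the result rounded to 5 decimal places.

P(Soil=sandy) = 0.102 + 0.159 + 0.049 + 0.142 = 0.452.
P(Soil=clay) = 0.028 + 0.092 + 0.093 + 0.060 = 0.273.
P(Soil ∈ {sandy, clay}) = 0.452 + 0.273 = 0.725; P(Yield=med, Soil ∈ {sandy, clay}) = 0.049 + 0.093 = 0.142.
P(Yield=med | Soil ∈ {sandy, clay}) = 0.142/0.725 = 0.19586.

0.19586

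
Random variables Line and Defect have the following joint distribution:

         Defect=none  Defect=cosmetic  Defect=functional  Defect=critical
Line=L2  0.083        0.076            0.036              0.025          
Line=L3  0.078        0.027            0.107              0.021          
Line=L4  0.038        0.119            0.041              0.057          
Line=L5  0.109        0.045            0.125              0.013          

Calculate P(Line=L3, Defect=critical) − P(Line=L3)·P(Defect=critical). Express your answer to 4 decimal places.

-0.0060

P(Line=L3) = 0.078 + 0.027 + 0.107 + 0.021 = 0.233.
P(Defect=critical) = 0.025 + 0.021 + 0.057 + 0.013 = 0.116.
P(Line=L3, Defect=critical) − P(Line=L3)P(Defect=critical) = 0.021 − 0.233×0.116 = -0.0060.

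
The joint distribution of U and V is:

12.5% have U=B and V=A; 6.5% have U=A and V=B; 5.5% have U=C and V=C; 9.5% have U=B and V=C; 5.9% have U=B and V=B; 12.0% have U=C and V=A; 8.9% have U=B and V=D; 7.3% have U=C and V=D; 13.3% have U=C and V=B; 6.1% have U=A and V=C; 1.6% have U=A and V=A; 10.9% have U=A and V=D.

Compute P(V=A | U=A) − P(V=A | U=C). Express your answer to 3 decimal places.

-0.251

P(U=A) = 0.016 + 0.065 + 0.061 + 0.109 = 0.251; P(V=A | U=A) = 0.016/0.251 = 0.0637.
P(U=C) = 0.120 + 0.133 + 0.055 + 0.073 = 0.381; P(V=A | U=C) = 0.120/0.381 = 0.3150.
Difference = -0.251.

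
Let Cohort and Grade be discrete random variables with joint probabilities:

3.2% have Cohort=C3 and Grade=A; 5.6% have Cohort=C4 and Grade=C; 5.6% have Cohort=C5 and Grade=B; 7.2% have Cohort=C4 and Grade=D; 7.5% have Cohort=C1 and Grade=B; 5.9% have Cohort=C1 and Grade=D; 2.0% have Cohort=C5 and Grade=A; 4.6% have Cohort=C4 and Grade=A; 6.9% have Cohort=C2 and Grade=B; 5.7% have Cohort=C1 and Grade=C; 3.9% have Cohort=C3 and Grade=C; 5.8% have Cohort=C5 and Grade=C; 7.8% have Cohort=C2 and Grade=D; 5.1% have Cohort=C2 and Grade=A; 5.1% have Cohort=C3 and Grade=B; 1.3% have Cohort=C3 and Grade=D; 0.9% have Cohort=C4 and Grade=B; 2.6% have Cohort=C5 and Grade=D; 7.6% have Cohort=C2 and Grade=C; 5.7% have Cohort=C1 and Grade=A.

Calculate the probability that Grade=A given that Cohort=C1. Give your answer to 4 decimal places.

0.2298

P(Cohort=C1) = 0.057 + 0.075 + 0.057 + 0.059 = 0.248.
P(Grade=A | Cohort=C1) = 0.057/0.248 = 0.2298.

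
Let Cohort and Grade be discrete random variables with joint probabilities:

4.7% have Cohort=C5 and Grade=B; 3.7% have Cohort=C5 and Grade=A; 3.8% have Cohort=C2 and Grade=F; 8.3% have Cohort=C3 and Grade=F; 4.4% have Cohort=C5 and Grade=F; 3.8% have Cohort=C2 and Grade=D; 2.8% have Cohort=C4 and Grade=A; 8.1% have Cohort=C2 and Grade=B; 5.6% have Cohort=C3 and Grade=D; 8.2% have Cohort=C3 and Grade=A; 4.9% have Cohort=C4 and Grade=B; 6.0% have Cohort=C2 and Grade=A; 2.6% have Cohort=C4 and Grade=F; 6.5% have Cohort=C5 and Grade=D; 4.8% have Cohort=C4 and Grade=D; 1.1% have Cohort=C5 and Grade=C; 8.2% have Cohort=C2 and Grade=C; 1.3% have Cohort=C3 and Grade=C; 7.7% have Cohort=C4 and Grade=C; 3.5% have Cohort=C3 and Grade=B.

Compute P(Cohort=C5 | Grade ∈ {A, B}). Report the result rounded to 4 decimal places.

P(Grade=A) = 0.060 + 0.082 + 0.028 + 0.037 = 0.207.
P(Grade=B) = 0.081 + 0.035 + 0.049 + 0.047 = 0.212.
P(Grade ∈ {A, B}) = 0.207 + 0.212 = 0.419; P(Cohort=C5, Grade ∈ {A, B}) = 0.037 + 0.047 = 0.084.
P(Cohort=C5 | Grade ∈ {A, B}) = 0.084/0.419 = 0.2005.

0.2005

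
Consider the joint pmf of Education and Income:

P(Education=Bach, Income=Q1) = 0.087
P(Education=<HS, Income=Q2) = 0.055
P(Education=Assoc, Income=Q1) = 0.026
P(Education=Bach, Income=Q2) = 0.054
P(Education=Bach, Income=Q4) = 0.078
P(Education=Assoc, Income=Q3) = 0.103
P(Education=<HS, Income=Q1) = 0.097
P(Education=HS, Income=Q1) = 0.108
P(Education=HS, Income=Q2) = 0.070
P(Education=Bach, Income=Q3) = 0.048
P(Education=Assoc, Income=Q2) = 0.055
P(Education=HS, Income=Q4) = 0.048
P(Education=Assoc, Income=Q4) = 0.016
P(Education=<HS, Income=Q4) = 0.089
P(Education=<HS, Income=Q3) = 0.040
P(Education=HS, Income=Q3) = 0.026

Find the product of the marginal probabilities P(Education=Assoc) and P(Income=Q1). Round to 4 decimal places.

0.0636

P(Education=Assoc) = 0.026 + 0.055 + 0.103 + 0.016 = 0.200.
P(Income=Q1) = 0.097 + 0.108 + 0.026 + 0.087 = 0.318.
Product: 0.200 × 0.318 = 0.0636.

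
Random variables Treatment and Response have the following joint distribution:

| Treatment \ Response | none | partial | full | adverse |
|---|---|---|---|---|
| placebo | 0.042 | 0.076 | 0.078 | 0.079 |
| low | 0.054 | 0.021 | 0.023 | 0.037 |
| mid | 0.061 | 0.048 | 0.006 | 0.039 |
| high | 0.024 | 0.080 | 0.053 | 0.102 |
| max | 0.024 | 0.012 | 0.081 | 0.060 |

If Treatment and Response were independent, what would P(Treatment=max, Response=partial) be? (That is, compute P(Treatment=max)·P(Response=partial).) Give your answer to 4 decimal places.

P(Treatment=max) = 0.024 + 0.012 + 0.081 + 0.060 = 0.177.
P(Response=partial) = 0.076 + 0.021 + 0.048 + 0.080 + 0.012 = 0.237.
Product: 0.177 × 0.237 = 0.0419.

0.0419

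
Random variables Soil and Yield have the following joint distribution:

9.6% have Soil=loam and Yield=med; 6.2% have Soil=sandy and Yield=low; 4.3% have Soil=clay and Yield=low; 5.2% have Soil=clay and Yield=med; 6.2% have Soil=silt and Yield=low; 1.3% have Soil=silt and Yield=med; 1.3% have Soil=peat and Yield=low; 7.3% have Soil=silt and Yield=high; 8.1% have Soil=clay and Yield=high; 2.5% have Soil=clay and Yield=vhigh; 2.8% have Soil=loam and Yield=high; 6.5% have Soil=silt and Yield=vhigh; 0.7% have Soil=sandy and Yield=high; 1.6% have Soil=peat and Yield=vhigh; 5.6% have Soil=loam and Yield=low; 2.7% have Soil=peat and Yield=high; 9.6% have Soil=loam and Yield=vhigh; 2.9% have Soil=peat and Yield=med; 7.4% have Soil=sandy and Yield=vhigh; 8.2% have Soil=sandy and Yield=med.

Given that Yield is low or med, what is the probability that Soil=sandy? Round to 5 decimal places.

0.28346

P(Yield=low) = 0.062 + 0.056 + 0.043 + 0.062 + 0.013 = 0.236.
P(Yield=med) = 0.082 + 0.096 + 0.052 + 0.013 + 0.029 = 0.272.
P(Yield ∈ {low, med}) = 0.236 + 0.272 = 0.508; P(Soil=sandy, Yield ∈ {low, med}) = 0.062 + 0.082 = 0.144.
P(Soil=sandy | Yield ∈ {low, med}) = 0.144/0.508 = 0.28346.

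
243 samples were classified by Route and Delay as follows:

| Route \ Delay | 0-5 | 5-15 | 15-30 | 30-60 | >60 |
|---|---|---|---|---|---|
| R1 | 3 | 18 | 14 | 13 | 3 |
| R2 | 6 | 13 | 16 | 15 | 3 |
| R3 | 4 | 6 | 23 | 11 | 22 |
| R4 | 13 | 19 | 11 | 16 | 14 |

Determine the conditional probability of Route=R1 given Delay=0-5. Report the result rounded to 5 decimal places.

Total with Delay=0-5: 3 + 6 + 4 + 13 = 26.
P(Route=R1 | Delay=0-5) = 3/26 = 0.11538.

0.11538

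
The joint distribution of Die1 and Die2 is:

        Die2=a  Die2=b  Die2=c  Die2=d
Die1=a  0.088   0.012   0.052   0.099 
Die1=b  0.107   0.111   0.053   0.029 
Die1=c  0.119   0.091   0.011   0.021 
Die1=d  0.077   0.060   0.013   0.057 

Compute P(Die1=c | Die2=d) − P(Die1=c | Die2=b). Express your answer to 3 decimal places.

P(Die2=d) = 0.099 + 0.029 + 0.021 + 0.057 = 0.206; P(Die1=c | Die2=d) = 0.021/0.206 = 0.1019.
P(Die2=b) = 0.012 + 0.111 + 0.091 + 0.060 = 0.274; P(Die1=c | Die2=b) = 0.091/0.274 = 0.3321.
Difference = -0.230.

-0.230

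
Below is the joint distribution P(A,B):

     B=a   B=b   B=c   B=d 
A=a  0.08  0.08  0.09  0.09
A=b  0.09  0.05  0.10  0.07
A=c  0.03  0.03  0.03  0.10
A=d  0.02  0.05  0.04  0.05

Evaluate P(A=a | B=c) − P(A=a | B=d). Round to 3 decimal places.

0.056

P(B=c) = 0.09 + 0.10 + 0.03 + 0.04 = 0.26; P(A=a | B=c) = 0.09/0.26 = 0.3462.
P(B=d) = 0.09 + 0.07 + 0.10 + 0.05 = 0.31; P(A=a | B=d) = 0.09/0.31 = 0.2903.
Difference = 0.056.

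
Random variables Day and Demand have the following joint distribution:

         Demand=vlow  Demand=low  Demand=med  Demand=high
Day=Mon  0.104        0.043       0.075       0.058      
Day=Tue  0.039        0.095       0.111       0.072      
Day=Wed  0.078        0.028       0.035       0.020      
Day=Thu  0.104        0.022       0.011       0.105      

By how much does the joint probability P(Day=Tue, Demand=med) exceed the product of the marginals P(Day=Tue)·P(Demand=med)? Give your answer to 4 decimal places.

P(Day=Tue) = 0.039 + 0.095 + 0.111 + 0.072 = 0.317.
P(Demand=med) = 0.075 + 0.111 + 0.035 + 0.011 = 0.232.
P(Day=Tue, Demand=med) − P(Day=Tue)P(Demand=med) = 0.111 − 0.317×0.232 = 0.0375.

0.0375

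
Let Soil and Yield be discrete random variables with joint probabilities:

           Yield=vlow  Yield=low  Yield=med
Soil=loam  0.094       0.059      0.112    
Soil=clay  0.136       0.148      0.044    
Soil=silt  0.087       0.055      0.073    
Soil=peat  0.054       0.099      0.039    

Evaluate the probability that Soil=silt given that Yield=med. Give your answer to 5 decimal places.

P(Yield=med) = 0.112 + 0.044 + 0.073 + 0.039 = 0.268.
P(Soil=silt | Yield=med) = 0.073/0.268 = 0.27239.

0.27239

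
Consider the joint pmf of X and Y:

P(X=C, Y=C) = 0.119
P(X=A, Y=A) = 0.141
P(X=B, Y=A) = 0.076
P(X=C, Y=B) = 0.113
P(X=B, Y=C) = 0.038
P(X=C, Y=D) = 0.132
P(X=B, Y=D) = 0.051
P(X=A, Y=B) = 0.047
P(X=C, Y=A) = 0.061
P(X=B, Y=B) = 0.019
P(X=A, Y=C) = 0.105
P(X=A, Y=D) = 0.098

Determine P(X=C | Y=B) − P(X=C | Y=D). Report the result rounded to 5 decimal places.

P(Y=B) = 0.047 + 0.019 + 0.113 = 0.179; P(X=C | Y=B) = 0.113/0.179 = 0.631285.
P(Y=D) = 0.098 + 0.051 + 0.132 = 0.281; P(X=C | Y=D) = 0.132/0.281 = 0.469751.
Difference = 0.16153.

0.16153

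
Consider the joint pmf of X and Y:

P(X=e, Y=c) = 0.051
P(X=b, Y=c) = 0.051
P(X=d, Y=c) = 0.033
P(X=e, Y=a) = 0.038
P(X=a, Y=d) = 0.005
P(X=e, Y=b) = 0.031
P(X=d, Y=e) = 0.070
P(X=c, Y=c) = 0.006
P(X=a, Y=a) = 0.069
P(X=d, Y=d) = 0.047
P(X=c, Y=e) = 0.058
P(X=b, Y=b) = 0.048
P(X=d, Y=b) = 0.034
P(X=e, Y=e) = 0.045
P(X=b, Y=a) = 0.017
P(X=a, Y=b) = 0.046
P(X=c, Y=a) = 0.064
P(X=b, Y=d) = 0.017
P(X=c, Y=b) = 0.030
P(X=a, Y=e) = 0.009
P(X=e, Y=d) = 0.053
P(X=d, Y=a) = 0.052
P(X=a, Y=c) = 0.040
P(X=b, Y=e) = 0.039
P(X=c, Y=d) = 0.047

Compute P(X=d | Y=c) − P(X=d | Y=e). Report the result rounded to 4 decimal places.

-0.1344

P(Y=c) = 0.040 + 0.051 + 0.006 + 0.033 + 0.051 = 0.181; P(X=d | Y=c) = 0.033/0.181 = 0.18232.
P(Y=e) = 0.009 + 0.039 + 0.058 + 0.070 + 0.045 = 0.221; P(X=d | Y=e) = 0.070/0.221 = 0.31674.
Difference = -0.1344.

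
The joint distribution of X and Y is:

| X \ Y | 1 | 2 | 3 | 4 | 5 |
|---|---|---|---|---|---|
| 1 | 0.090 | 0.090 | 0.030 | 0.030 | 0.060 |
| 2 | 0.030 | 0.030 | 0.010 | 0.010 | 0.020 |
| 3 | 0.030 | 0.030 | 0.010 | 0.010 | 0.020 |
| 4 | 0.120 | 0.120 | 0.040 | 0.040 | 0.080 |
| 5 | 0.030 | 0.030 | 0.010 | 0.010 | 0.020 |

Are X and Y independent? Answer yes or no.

Every cell satisfies P(X,Y) = P(X)·P(Y). For instance P(X=4) = 0.400, P(Y=5) = 0.200, and 0.400×0.200 = 0.080 matches the joint entry. So X and Y are independent.

yes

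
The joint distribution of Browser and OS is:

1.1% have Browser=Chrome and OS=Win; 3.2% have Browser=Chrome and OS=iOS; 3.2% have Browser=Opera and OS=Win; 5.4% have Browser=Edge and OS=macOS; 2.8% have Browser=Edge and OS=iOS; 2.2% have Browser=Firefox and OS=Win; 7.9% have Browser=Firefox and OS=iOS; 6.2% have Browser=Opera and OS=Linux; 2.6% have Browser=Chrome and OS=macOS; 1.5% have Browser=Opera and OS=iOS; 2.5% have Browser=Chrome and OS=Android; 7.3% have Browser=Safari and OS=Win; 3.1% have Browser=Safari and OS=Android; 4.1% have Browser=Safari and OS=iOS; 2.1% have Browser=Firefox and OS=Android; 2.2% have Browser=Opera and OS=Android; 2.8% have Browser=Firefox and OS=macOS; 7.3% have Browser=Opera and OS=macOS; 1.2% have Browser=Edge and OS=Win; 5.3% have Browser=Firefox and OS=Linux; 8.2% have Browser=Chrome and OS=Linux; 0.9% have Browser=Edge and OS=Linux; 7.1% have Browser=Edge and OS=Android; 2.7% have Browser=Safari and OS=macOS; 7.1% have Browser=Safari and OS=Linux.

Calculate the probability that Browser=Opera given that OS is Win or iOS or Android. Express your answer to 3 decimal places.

P(OS=Win) = 0.011 + 0.022 + 0.073 + 0.012 + 0.032 = 0.150.
P(OS=iOS) = 0.032 + 0.079 + 0.041 + 0.028 + 0.015 = 0.195.
P(OS=Android) = 0.025 + 0.021 + 0.031 + 0.071 + 0.022 = 0.170.
P(OS ∈ {Win, iOS, Android}) = 0.150 + 0.195 + 0.170 = 0.515; P(Browser=Opera, OS ∈ {Win, iOS, Android}) = 0.032 + 0.015 + 0.022 = 0.069.
P(Browser=Opera | OS ∈ {Win, iOS, Android}) = 0.069/0.515 = 0.134.

0.134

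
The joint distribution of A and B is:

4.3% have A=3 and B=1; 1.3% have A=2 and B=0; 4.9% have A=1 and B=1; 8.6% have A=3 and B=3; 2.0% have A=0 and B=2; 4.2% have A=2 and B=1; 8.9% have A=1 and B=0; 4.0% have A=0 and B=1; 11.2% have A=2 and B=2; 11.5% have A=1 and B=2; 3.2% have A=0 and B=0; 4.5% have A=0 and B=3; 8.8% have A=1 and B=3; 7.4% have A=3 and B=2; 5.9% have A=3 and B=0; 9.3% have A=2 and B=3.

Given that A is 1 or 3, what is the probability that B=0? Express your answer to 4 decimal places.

P(A=1) = 0.089 + 0.049 + 0.115 + 0.088 = 0.341.
P(A=3) = 0.059 + 0.043 + 0.074 + 0.086 = 0.262.
P(A ∈ {1, 3}) = 0.341 + 0.262 = 0.603; P(B=0, A ∈ {1, 3}) = 0.089 + 0.059 = 0.148.
P(B=0 | A ∈ {1, 3}) = 0.148/0.603 = 0.2454.

0.2454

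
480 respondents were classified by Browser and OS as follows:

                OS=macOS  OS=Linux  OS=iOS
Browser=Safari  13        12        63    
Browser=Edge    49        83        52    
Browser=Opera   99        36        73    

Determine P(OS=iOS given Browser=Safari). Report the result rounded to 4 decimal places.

Total with Browser=Safari: 13 + 12 + 63 = 88.
P(OS=iOS | Browser=Safari) = 63/88 = 0.7159.

0.7159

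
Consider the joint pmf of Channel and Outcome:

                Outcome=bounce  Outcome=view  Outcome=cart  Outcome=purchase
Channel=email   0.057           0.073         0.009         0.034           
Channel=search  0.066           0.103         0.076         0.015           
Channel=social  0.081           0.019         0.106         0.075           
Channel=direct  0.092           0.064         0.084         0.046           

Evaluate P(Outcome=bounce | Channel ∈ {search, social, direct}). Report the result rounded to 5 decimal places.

P(Channel=search) = 0.066 + 0.103 + 0.076 + 0.015 = 0.260.
P(Channel=social) = 0.081 + 0.019 + 0.106 + 0.075 = 0.281.
P(Channel=direct) = 0.092 + 0.064 + 0.084 + 0.046 = 0.286.
P(Channel ∈ {search, social, direct}) = 0.260 + 0.281 + 0.286 = 0.827; P(Outcome=bounce, Channel ∈ {search, social, direct}) = 0.066 + 0.081 + 0.092 = 0.239.
P(Outcome=bounce | Channel ∈ {search, social, direct}) = 0.239/0.827 = 0.28900.

0.28900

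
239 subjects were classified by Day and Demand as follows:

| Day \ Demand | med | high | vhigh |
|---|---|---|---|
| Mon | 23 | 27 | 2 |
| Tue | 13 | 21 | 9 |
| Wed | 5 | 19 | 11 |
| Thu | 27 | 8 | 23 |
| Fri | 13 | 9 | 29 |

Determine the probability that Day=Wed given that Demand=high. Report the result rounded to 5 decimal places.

Total with Demand=high: 27 + 21 + 19 + 8 + 9 = 84.
P(Day=Wed | Demand=high) = 19/84 = 0.22619.

0.22619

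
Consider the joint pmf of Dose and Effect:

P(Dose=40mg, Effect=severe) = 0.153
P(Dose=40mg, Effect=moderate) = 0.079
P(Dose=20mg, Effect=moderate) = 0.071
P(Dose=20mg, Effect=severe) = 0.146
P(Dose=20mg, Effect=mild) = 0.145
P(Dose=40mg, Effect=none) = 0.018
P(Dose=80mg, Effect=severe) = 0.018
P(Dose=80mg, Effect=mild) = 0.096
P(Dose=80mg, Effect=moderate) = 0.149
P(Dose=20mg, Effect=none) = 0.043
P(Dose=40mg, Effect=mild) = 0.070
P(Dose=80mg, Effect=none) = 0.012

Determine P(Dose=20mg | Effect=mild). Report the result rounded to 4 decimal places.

0.4662

P(Effect=mild) = 0.145 + 0.070 + 0.096 = 0.311.
P(Dose=20mg | Effect=mild) = 0.145/0.311 = 0.4662.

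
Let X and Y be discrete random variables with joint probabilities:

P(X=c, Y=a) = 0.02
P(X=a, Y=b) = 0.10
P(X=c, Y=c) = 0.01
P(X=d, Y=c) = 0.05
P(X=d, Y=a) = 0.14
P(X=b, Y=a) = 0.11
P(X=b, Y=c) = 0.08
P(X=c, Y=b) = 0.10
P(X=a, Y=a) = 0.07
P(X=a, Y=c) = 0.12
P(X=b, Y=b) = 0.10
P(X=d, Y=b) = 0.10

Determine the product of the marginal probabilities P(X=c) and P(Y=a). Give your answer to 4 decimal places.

P(X=c) = 0.02 + 0.10 + 0.01 = 0.13.
P(Y=a) = 0.07 + 0.11 + 0.02 + 0.14 = 0.34.
Product: 0.13 × 0.34 = 0.0442.

0.0442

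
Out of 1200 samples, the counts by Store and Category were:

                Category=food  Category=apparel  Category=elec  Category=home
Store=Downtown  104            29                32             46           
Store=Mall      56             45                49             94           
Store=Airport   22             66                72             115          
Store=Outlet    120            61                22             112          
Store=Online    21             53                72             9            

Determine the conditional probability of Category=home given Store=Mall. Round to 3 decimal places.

Total with Store=Mall: 56 + 45 + 49 + 94 = 244.
P(Category=home | Store=Mall) = 94/244 = 0.385.

0.385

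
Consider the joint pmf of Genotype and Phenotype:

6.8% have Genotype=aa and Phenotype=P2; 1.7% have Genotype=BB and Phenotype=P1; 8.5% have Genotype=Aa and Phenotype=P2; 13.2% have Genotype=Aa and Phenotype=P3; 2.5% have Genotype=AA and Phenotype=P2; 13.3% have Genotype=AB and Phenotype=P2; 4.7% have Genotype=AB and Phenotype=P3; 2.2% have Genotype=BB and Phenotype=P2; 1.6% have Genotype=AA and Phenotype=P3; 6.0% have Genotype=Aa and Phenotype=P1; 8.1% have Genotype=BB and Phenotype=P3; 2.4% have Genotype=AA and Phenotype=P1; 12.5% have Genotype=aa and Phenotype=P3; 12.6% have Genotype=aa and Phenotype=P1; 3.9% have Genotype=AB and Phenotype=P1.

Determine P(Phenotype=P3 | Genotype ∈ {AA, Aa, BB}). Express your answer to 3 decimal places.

P(Genotype=AA) = 0.024 + 0.025 + 0.016 = 0.065.
P(Genotype=Aa) = 0.060 + 0.085 + 0.132 = 0.277.
P(Genotype=BB) = 0.017 + 0.022 + 0.081 = 0.120.
P(Genotype ∈ {AA, Aa, BB}) = 0.065 + 0.277 + 0.120 = 0.462; P(Phenotype=P3, Genotype ∈ {AA, Aa, BB}) = 0.016 + 0.132 + 0.081 = 0.229.
P(Phenotype=P3 | Genotype ∈ {AA, Aa, BB}) = 0.229/0.462 = 0.496.

0.496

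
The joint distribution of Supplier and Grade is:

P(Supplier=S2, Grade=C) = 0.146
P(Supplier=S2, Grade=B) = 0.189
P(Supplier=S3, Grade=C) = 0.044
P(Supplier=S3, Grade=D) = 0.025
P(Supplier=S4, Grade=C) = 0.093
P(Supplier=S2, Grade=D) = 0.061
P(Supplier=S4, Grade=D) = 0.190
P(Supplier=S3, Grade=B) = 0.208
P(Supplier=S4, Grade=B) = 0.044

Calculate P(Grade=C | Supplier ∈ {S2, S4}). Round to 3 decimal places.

0.331

P(Supplier=S2) = 0.189 + 0.146 + 0.061 = 0.396.
P(Supplier=S4) = 0.044 + 0.093 + 0.190 = 0.327.
P(Supplier ∈ {S2, S4}) = 0.396 + 0.327 = 0.723; P(Grade=C, Supplier ∈ {S2, S4}) = 0.146 + 0.093 = 0.239.
P(Grade=C | Supplier ∈ {S2, S4}) = 0.239/0.723 = 0.331.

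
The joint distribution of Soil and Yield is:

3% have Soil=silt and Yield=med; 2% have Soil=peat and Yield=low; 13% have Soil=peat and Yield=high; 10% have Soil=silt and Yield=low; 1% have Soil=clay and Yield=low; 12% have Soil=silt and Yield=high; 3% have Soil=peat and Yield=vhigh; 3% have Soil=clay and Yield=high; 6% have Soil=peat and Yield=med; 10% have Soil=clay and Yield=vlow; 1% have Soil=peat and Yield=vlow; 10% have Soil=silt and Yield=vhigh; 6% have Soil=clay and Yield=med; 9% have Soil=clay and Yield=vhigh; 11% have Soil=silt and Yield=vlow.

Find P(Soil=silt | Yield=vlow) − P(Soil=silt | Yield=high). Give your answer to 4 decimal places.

P(Yield=vlow) = 0.10 + 0.11 + 0.01 = 0.22; P(Soil=silt | Yield=vlow) = 0.11/0.22 = 0.50000.
P(Yield=high) = 0.03 + 0.12 + 0.13 = 0.28; P(Soil=silt | Yield=high) = 0.12/0.28 = 0.42857.
Difference = 0.0714.

0.0714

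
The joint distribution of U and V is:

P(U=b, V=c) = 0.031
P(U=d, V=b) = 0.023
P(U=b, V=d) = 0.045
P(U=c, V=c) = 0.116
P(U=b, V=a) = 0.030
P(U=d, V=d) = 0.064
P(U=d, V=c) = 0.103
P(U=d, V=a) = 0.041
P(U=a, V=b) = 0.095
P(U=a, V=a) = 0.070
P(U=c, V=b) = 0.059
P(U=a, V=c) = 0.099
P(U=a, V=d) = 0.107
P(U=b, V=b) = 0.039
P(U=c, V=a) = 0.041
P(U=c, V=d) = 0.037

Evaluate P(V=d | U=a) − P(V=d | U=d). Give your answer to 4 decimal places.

P(U=a) = 0.070 + 0.095 + 0.099 + 0.107 = 0.371; P(V=d | U=a) = 0.107/0.371 = 0.28841.
P(U=d) = 0.041 + 0.023 + 0.103 + 0.064 = 0.231; P(V=d | U=d) = 0.064/0.231 = 0.27706.
Difference = 0.0114.

0.0114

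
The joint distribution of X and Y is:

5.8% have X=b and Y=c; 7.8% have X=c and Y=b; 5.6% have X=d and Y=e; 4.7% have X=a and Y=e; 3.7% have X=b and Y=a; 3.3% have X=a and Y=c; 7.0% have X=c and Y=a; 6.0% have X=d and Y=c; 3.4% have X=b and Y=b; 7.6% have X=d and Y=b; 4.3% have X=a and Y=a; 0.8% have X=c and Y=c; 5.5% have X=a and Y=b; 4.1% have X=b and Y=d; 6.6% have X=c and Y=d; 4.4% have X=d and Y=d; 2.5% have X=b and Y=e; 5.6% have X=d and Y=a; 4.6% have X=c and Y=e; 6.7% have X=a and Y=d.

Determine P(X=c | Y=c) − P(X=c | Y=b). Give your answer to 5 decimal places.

-0.27067

P(Y=c) = 0.033 + 0.058 + 0.008 + 0.060 = 0.159; P(X=c | Y=c) = 0.008/0.159 = 0.050314.
P(Y=b) = 0.055 + 0.034 + 0.078 + 0.076 = 0.243; P(X=c | Y=b) = 0.078/0.243 = 0.320988.
Difference = -0.27067.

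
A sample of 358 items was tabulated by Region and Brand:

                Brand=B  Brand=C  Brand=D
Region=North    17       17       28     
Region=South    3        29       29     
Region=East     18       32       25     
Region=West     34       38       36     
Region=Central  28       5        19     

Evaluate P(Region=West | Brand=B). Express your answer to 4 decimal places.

Total with Brand=B: 17 + 3 + 18 + 34 + 28 = 100.
P(Region=West | Brand=B) = 34/100 = 0.3400.

0.3400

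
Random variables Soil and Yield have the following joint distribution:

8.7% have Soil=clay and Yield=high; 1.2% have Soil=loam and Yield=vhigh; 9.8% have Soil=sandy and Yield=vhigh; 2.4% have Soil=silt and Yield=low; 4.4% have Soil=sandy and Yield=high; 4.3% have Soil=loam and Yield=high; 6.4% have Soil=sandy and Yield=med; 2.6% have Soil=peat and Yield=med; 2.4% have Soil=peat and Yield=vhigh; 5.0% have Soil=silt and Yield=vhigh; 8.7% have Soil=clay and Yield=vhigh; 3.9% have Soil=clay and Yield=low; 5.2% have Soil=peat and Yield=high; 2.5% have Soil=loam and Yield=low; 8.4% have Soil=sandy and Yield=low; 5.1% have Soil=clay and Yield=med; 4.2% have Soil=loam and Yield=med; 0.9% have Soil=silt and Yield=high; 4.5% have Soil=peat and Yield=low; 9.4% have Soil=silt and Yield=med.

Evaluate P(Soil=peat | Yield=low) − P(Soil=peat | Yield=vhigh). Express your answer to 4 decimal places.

P(Yield=low) = 0.084 + 0.025 + 0.039 + 0.024 + 0.045 = 0.217; P(Soil=peat | Yield=low) = 0.045/0.217 = 0.20737.
P(Yield=vhigh) = 0.098 + 0.012 + 0.087 + 0.050 + 0.024 = 0.271; P(Soil=peat | Yield=vhigh) = 0.024/0.271 = 0.08856.
Difference = 0.1188.

0.1188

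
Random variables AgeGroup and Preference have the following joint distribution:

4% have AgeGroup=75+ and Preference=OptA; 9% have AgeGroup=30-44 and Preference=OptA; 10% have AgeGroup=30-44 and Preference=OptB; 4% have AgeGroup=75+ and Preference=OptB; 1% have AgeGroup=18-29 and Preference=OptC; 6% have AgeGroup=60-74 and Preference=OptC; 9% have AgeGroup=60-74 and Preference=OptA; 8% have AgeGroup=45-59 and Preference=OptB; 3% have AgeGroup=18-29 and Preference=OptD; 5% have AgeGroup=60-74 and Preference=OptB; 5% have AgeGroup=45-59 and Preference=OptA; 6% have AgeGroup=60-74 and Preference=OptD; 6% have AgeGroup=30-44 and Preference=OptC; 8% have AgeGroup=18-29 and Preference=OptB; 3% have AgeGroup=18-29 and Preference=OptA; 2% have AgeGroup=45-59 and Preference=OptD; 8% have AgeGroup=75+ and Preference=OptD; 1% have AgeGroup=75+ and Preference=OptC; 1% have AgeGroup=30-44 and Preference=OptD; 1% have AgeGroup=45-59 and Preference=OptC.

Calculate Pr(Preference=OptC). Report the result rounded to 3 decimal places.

0.150

P(Preference=OptC) = 0.01 + 0.06 + 0.01 + 0.06 + 0.01 = 0.15.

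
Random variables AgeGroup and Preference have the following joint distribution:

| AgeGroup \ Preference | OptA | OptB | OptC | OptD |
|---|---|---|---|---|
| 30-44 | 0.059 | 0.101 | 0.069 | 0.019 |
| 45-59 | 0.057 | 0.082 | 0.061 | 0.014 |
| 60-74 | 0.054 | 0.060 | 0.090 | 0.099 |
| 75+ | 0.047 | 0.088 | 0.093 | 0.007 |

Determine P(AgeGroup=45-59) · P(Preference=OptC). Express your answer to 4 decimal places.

0.0670

P(AgeGroup=45-59) = 0.057 + 0.082 + 0.061 + 0.014 = 0.214.
P(Preference=OptC) = 0.069 + 0.061 + 0.090 + 0.093 = 0.313.
Product: 0.214 × 0.313 = 0.0670.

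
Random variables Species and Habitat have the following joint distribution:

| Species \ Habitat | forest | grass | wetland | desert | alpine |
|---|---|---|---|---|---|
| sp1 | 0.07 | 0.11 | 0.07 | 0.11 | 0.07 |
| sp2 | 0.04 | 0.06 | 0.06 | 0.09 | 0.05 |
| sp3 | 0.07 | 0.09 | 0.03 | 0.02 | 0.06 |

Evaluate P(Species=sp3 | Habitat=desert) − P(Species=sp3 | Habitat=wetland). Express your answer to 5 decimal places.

P(Habitat=desert) = 0.11 + 0.09 + 0.02 = 0.22; P(Species=sp3 | Habitat=desert) = 0.02/0.22 = 0.090909.
P(Habitat=wetland) = 0.07 + 0.06 + 0.03 = 0.16; P(Species=sp3 | Habitat=wetland) = 0.03/0.16 = 0.187500.
Difference = -0.09659.

-0.09659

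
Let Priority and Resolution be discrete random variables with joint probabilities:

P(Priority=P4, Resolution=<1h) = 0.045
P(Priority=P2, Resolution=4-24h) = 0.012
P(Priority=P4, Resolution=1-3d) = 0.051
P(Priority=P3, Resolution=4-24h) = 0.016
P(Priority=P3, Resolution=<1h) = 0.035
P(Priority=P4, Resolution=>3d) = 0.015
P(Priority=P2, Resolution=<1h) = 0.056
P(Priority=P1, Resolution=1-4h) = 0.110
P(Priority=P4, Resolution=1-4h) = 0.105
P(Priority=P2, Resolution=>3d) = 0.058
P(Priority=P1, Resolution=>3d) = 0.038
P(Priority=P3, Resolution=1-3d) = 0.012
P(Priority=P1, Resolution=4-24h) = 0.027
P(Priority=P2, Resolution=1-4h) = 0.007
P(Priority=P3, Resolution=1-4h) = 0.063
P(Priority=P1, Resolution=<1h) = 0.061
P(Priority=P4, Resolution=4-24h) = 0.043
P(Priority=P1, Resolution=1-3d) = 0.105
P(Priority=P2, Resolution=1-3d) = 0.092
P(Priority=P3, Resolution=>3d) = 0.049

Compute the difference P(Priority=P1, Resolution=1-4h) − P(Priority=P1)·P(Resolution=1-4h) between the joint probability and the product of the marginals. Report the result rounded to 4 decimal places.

0.0128

P(Priority=P1) = 0.061 + 0.110 + 0.027 + 0.105 + 0.038 = 0.341.
P(Resolution=1-4h) = 0.110 + 0.007 + 0.063 + 0.105 = 0.285.
P(Priority=P1, Resolution=1-4h) − P(Priority=P1)P(Resolution=1-4h) = 0.110 − 0.341×0.285 = 0.0128.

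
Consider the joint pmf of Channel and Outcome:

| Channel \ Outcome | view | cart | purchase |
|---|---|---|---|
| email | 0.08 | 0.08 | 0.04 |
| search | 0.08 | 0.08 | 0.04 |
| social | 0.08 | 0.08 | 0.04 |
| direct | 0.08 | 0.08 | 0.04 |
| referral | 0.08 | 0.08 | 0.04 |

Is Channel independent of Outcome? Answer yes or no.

yes

Every cell satisfies P(Channel,Outcome) = P(Channel)·P(Outcome). For instance P(Channel=search) = 0.20, P(Outcome=cart) = 0.40, and 0.20×0.40 = 0.08 matches the joint entry. So Channel and Outcome are independent.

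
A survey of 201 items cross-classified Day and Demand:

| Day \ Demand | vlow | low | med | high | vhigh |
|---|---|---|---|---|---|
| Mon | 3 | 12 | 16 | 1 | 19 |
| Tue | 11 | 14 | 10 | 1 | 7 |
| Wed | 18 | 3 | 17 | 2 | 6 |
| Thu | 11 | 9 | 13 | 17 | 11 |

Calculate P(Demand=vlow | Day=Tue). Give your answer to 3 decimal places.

Total with Day=Tue: 11 + 14 + 10 + 1 + 7 = 43.
P(Demand=vlow | Day=Tue) = 11/43 = 0.256.

0.256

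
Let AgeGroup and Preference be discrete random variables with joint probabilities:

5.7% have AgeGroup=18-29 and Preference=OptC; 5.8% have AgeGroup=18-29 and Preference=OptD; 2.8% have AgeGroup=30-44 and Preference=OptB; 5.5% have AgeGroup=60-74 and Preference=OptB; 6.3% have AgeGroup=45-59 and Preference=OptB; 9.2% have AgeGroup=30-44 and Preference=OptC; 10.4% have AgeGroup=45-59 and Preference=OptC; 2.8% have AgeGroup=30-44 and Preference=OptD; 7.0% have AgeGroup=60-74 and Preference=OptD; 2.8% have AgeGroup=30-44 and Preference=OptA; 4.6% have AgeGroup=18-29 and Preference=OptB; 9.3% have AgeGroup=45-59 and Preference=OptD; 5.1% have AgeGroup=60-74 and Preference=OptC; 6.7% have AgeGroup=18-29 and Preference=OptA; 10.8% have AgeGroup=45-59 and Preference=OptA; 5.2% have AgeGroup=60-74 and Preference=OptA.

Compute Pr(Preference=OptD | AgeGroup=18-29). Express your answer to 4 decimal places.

0.2544

P(AgeGroup=18-29) = 0.067 + 0.046 + 0.057 + 0.058 = 0.228.
P(Preference=OptD | AgeGroup=18-29) = 0.058/0.228 = 0.2544.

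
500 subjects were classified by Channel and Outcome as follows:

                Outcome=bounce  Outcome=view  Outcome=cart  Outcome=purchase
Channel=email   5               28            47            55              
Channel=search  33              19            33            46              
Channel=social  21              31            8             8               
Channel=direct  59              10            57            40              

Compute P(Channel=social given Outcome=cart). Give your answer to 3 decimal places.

0.055

Total with Outcome=cart: 47 + 33 + 8 + 57 = 145.
P(Channel=social | Outcome=cart) = 8/145 = 0.055.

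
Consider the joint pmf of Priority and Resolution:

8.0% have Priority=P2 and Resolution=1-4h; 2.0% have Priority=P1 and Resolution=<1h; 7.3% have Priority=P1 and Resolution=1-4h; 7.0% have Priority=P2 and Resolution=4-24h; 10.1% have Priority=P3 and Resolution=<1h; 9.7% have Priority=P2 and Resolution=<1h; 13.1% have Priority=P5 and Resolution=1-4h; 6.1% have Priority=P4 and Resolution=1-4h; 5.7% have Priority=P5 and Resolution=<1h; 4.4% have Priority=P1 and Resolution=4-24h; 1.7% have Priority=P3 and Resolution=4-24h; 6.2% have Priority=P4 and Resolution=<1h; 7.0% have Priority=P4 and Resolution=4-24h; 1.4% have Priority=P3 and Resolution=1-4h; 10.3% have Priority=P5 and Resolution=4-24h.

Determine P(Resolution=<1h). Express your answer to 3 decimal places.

P(Resolution=<1h) = 0.020 + 0.097 + 0.101 + 0.062 + 0.057 = 0.337.

0.337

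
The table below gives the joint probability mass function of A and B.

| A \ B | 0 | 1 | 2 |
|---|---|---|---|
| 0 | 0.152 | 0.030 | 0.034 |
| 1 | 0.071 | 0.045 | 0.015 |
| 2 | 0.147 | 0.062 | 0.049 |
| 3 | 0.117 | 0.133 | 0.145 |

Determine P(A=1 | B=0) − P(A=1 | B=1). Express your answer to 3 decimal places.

P(B=0) = 0.152 + 0.071 + 0.147 + 0.117 = 0.487; P(A=1 | B=0) = 0.071/0.487 = 0.1458.
P(B=1) = 0.030 + 0.045 + 0.062 + 0.133 = 0.270; P(A=1 | B=1) = 0.045/0.270 = 0.1667.
Difference = -0.021.

-0.021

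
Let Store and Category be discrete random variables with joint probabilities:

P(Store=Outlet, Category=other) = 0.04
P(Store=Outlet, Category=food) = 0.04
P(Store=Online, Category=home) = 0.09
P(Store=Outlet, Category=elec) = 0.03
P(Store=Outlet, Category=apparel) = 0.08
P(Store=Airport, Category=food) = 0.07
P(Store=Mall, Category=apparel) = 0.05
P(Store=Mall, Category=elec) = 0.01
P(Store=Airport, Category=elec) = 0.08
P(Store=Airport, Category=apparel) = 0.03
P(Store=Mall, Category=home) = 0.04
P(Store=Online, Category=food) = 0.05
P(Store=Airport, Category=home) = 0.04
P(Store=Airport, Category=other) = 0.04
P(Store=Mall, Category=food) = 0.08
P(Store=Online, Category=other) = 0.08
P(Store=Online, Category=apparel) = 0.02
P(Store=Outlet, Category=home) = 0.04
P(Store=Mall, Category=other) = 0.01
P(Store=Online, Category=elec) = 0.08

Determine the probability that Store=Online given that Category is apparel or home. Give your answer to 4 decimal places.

P(Category=apparel) = 0.05 + 0.03 + 0.08 + 0.02 = 0.18.
P(Category=home) = 0.04 + 0.04 + 0.04 + 0.09 = 0.21.
P(Category ∈ {apparel, home}) = 0.18 + 0.21 = 0.39; P(Store=Online, Category ∈ {apparel, home}) = 0.02 + 0.09 = 0.11.
P(Store=Online | Category ∈ {apparel, home}) = 0.11/0.39 = 0.2821.

0.2821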